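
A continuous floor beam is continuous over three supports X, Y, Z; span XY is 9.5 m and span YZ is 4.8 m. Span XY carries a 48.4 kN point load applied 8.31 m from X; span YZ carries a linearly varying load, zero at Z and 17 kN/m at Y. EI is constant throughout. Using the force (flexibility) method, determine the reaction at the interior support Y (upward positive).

R_Y = 82.12 kN

Take M_Y as the redundant. Released structure: two simple spans XY and YZ with a hinge at Y.
Discontinuity in slope at Y on the released structure — sum the simple-span end rotations:
  span XY: point load 48.4 at a = 8.31: Pab(L + a)/(6LEI) = 149.5/EI
  span YZ: triangular load, peak 17: w₀L³/(45EI) = 41.78/EI
  relative rotation θ_0 = (149.5 + 41.78)/EI = 191.3/EI
A unit hogging moment at Y produces rotation L₁/(3EI) + L₂/(3EI) = 4.767/EI.
Compatibility: M_Y·(L₁+L₂)/(3EI) = θ_0, giving M_Y = 40.14 kN·m (hogging).
Span XY, ΣM about X with M_Y applied at Y: R_Y^{XY}·9.5 = 402.2 + 40.14, so R_Y^{XY} = 46.56 kN and R_X = 48.4 − 46.56 = 1.838 kN.
Span YZ, ΣM about Z: R_Y^{YZ}·4.8 = 130.6 + 40.14, so R_Y^{YZ} = 35.56 kN and R_Z = 40.8 − 35.56 = 5.238 kN.
R_Y = 46.56 + 35.56 = 82.12 kN.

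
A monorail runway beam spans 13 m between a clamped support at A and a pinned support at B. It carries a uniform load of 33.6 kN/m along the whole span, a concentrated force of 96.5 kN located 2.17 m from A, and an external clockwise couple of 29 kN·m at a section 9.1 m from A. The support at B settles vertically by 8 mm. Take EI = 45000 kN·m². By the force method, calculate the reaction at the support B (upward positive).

R_B = 170.2 kN

Take the reaction at B as the redundant and release it; the primary structure is a cantilever fixed at A.
Primary-structure tip deflection at B by superposition:
  UDL 33.6: wL⁴/(8EI) = 119956/EI
  point load 96.5 at a = 2.17: Pa²(3L − a)/(6EI) = 2789/EI
  clockwise couple 29 at a = 9.1: M₀a(2L − a)/(2EI) = 2230/EI
  δ_0 = 124975/EI
Flexibility coefficient — unit upward force at B: δ_{BB} = L³/(3EI) = 732.3/EI.
With EI = 45000 kN·m²: δ_0 = 2.7772 m and δ_{BB} = 0.016274 m/kN.
Compatibility — the beam at B must follow the support down by 0.008 m: δ_0 − R_B·δ_{BB} = 0.008, so R_B = (2.7772 − 0.008)/0.016274 = 170.2 kN.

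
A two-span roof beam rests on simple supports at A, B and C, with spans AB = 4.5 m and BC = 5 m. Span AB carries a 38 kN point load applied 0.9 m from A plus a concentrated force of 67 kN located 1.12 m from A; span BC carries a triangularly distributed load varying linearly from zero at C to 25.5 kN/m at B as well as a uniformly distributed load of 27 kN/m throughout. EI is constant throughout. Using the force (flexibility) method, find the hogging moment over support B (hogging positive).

Take M_B as the redundant. Released structure: two simple spans AB and BC with a hinge at B.
Discontinuity in slope at B on the released structure — sum the simple-span end rotations:
  span AB: point load 38 at a = 0.9: Pab(L + a)/(6LEI) = 24.62/EI
  span AB: point load 67 at a = 1.12: Pab(L + a)/(6LEI) = 52.79/EI
  span BC: triangular load, peak 25.5: w₀L³/(45EI) = 70.83/EI
  span BC: UDL 27: wL³/(24EI) = 140.6/EI
  relative rotation θ_0 = (77.42 + 211.5)/EI = 288.9/EI
A unit hogging moment at B produces rotation L₁/(3EI) + L₂/(3EI) = 3.167/EI.
Slope continuity at B: θ_0 = M_B·3.167/EI, so M_B = 288.9/3.167 = 91.22 kN·m (hogging).

M_B = 91.22 kN·m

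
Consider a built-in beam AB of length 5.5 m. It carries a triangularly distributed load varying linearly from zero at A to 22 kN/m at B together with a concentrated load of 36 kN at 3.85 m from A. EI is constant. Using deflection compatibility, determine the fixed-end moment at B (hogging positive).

Take the two fixed-end moments M_A, M_B as redundants; the released structure is the simple span AB.
Simple-span end rotations at A and B under the given loads:
  at A: triangular load, peak 22: 7w₀L³/(360EI) = 71.17/EI
  at B: triangular load, peak 22: w₀L³/(45EI) = 81.34/EI
  at A: point load 36 at a = 3.85: Pab(L + b)/(6LEI) = 49.55/EI
  at B: point load 36 at a = 3.85: Pab(L + a)/(6LEI) = 64.8/EI
  θ_A0 = 120.7/EI,  θ_B0 = 146.1/EI
Flexibility coefficients: a unit moment at one end gives L/(3EI) there and L/(6EI) at the far end, so f₁₁ = f₂₂ = 1.833/EI and f₁₂ = f₂₁ = 0.9167/EI.
Compatibility — zero rotation at each built-in end:
  1.833 M_A + 0.9167 M_B = 120.7
  0.9167 M_A + 1.833 M_B = 146.1
Solving the pair gives M_A = 34.66 kN·m and M_B = 62.38 kN·m (hogging).

M_B = 62.38 kN·m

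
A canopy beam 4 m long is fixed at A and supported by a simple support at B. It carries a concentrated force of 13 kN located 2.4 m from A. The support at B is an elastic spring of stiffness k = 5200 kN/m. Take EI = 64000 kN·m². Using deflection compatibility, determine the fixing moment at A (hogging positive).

Take the reaction at B as the redundant and release it; the primary structure is a cantilever fixed at A.
Downward deflection at the released point B due to the loads:
  point load 13 at a = 2.4: Pa²(3L − a)/(6EI) = 119.8/EI
Tip deflection under a unit load at B: L³/(3EI) = 21.33/EI.
With EI = 64000 kN·m²: δ_0 = 0.001872 m and δ_{BB} = 0.000333 m/kN.
Compatibility — the spring shortens by R_B/k under the reaction it provides: δ_0 − R_B·δ_{BB} = R_B/k. With 1/k = 0.000192 m/kN, R_B = δ_0 / (δ_{BB} + 1/k) = 0.001872 / (0.000333 + 0.000192) = 3.561 kN.
Moment equilibrium about A: M_A = Σ(load moments about A) − R_B·L = 31.2 − 3.561×4 = 16.95 kN·m.

M_A = 16.95 kN·m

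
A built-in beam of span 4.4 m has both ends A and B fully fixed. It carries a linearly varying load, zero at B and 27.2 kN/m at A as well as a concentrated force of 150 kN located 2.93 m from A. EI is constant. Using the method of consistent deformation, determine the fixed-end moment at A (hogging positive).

Take the two fixed-end moments M_A, M_B as redundants; the released structure is the simple span AB.
On the primary (simply-supported) span, the end slopes from the loading are:
  at A: triangular load, peak 27.2: w₀L³/(45EI) = 51.49/EI
  at B: triangular load, peak 27.2: 7w₀L³/(360EI) = 45.05/EI
  at A: point load 150 at a = 2.93: Pab(L + b)/(6LEI) = 143.7/EI
  at B: point load 150 at a = 2.93: Pab(L + a)/(6LEI) = 179.4/EI
  θ_A0 = 195.1/EI,  θ_B0 = 224.4/EI
Flexibility coefficients: a unit moment at one end gives L/(3EI) there and L/(6EI) at the far end, so f₁₁ = f₂₂ = 1.467/EI and f₁₂ = f₂₁ = 0.7333/EI.
Compatibility — zero rotation at each built-in end:
  1.467 M_A + 0.7333 M_B = 195.1
  0.7333 M_A + 1.467 M_B = 224.4
Solving the pair gives M_A = 75.39 kN·m and M_B = 115.3 kN·m (hogging).

M_A = 75.39 kN·m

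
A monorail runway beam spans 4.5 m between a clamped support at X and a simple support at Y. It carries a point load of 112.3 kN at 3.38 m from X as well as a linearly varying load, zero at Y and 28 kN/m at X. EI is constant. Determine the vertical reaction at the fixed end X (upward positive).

Release the roller at Y. Primary structure: cantilever fixed at X.
Free-end deflection of the primary structure under the applied loading (downward +):
  point load 112.3 at a = 3.38: Pa²(3L − a)/(6EI) = 2164/EI
  triangular load, peak 28 at the fixed end: w₀L⁴/(30EI) = 382.7/EI
  δ_0 = 2547/EI
Tip deflection under a unit load at Y: L³/(3EI) = 30.38/EI.
Compatibility at Y: δ_0 − R_Y·δ_{YY} = 0, so R_Y = 2547/30.38 = 83.84 kN.
Vertical equilibrium: R_X = ΣP − R_Y = 175.3 − 83.84 = 91.46 kN.

R_X = 91.46 kN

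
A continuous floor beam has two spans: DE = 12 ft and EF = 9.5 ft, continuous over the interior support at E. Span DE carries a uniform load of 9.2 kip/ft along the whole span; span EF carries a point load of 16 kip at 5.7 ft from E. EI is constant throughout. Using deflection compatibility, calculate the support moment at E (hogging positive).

M_E = 103.7 kip·ft

Take M_E as the redundant. Released structure: two simple spans DE and EF with a hinge at E.
Rotations at E on the released spans (each span's end-slope, ×1/EI):
  span DE: UDL 9.2: wL³/(24EI) = 662.4/EI
  span EF: point load 16 at a = 5.7: Pab(L + b)/(6LEI) = 80.86/EI
  relative rotation θ_0 = (662.4 + 80.86)/EI = 743.3/EI
A unit hogging moment at E produces rotation L₁/(3EI) + L₂/(3EI) = 7.167/EI.
Slope continuity at E: θ_0 = M_E·7.167/EI, so M_E = 743.3/7.167 = 103.7 kip·ft (hogging).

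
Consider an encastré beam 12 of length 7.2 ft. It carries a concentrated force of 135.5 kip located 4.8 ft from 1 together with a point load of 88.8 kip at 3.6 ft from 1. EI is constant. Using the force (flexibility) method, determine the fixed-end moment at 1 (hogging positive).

Take the two fixed-end moments M_1, M_2 as redundants; the released structure is the simple span 12.
Simple-span end rotations at 1 and 2 under the given loads:
  at 1: point load 135.5 at a = 4.8: Pab(L + b)/(6LEI) = 346.9/EI
  at 2: point load 135.5 at a = 4.8: Pab(L + a)/(6LEI) = 433.6/EI
  at 1: point load 88.8 at a = 3.6: Pab(L + b)/(6LEI) = 287.7/EI
  at 2: point load 88.8 at a = 3.6: Pab(L + a)/(6LEI) = 287.7/EI
  θ_10 = 634.6/EI,  θ_20 = 721.3/EI
Flexibility coefficients: a unit moment at one end gives L/(3EI) there and L/(6EI) at the far end, so f₁₁ = f₂₂ = 2.4/EI and f₁₂ = f₂₁ = 1.2/EI.
Compatibility — zero rotation at each built-in end:
  2.4 M_1 + 1.2 M_2 = 634.6
  1.2 M_1 + 2.4 M_2 = 721.3
Solving the pair gives M_1 = 152.2 kip·ft and M_2 = 224.5 kip·ft (hogging).

M_1 = 152.2 kip·ft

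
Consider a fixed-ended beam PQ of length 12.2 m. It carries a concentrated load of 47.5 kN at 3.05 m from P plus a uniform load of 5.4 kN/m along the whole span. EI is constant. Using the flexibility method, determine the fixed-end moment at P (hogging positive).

Release both end moments; the primary structure is a simply-supported span PQ with redundants M_P and M_Q.
On the primary (simply-supported) span, the end slopes from the loading are:
  at P: point load 47.5 at a = 3.05: Pab(L + b)/(6LEI) = 386.6/EI
  at Q: point load 47.5 at a = 3.05: Pab(L + a)/(6LEI) = 276.2/EI
  at P: UDL 5.4: wL³/(24EI) = 408.6/EI
  at Q: UDL 5.4: wL³/(24EI) = 408.6/EI
  θ_P0 = 795.2/EI,  θ_Q0 = 684.7/EI
Flexibility coefficients: a unit moment at one end gives L/(3EI) there and L/(6EI) at the far end, so f₁₁ = f₂₂ = 4.067/EI and f₁₂ = f₂₁ = 2.033/EI.
Compatibility — zero rotation at each built-in end:
  4.067 M_P + 2.033 M_Q = 795.2
  2.033 M_P + 4.067 M_Q = 684.7
Solving the pair gives M_P = 148.5 kN·m and M_Q = 94.14 kN·m (hogging).

M_P = 148.5 kN·m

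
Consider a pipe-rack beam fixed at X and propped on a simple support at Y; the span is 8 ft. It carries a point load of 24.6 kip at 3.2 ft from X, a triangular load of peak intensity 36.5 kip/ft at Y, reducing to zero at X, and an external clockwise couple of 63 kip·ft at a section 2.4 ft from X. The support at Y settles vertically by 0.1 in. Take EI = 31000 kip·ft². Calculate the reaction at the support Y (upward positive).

R_Y = 89.93 kip

Choose R_Y as the redundant. The primary structure is the cantilever fixed at X.
Deflection at Y on the released cantilever, summing each load's contribution:
  point load 24.6 at a = 3.2: Pa²(3L − a)/(6EI) = 873.3/EI
  triangular load, peak 36.5 at the free end: 11w₀L⁴/(120EI) = 13705/EI
  clockwise couple 63 at a = 2.4: M₀a(2L − a)/(2EI) = 1028/EI
  δ_0 = 15606/EI
Tip deflection under a unit load at Y: L³/(3EI) = 170.7/EI.
With EI = 31000 kip·ft²: δ_0 = 0.50342 ft and δ_{YY} = 0.005505 ft/kip.
Compatibility — the beam at Y must follow the support down by 0.008333 ft: δ_0 − R_Y·δ_{YY} = 0.008333, so R_Y = (0.50342 − 0.008333)/0.005505 = 89.93 kip.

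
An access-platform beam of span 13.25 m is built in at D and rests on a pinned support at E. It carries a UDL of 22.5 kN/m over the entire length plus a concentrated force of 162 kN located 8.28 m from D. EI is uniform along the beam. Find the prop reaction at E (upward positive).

Remove the prop at E; the released (primary) structure is a cantilever built in at D.
Downward deflection at the released point E due to the loads:
  UDL 22.5: wL⁴/(8EI) = 86687/EI
  point load 162 at a = 8.28: Pa²(3L − a)/(6EI) = 58253/EI
  δ_0 = 144941/EI
Flexibility coefficient — unit upward force at E: δ_{EE} = L³/(3EI) = 775.4/EI.
The prop prevents deflection at E: R_E = δ_0/δ_{EE} = 144941/775.4 = 186.9 kN.

R_E = 186.9 kN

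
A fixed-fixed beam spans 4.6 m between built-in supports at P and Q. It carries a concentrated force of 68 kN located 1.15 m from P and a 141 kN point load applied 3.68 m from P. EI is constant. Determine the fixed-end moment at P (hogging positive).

Release both end moments; the primary structure is a simply-supported span PQ with redundants M_P and M_Q.
On the primary (simply-supported) span, the end slopes from the loading are:
  at P: point load 68 at a = 1.15: Pab(L + b)/(6LEI) = 78.69/EI
  at Q: point load 68 at a = 1.15: Pab(L + a)/(6LEI) = 56.21/EI
  at P: point load 141 at a = 3.68: Pab(L + b)/(6LEI) = 95.47/EI
  at Q: point load 141 at a = 3.68: Pab(L + a)/(6LEI) = 143.2/EI
  θ_P0 = 174.2/EI,  θ_Q0 = 199.4/EI
Flexibility coefficients: a unit moment at one end gives L/(3EI) there and L/(6EI) at the far end, so f₁₁ = f₂₂ = 1.533/EI and f₁₂ = f₂₁ = 0.7667/EI.
Compatibility — zero rotation at each built-in end:
  1.533 M_P + 0.7667 M_Q = 174.2
  0.7667 M_P + 1.533 M_Q = 199.4
Solving the pair gives M_P = 64.74 kN·m and M_Q = 97.68 kN·m (hogging).

M_P = 64.74 kN·m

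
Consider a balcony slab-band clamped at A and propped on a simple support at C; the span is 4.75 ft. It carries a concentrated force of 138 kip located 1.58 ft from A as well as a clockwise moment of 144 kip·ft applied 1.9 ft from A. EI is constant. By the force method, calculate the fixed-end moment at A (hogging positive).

Take the reaction at C as the redundant and release it; the primary structure is a cantilever fixed at A.
Free-end deflection of the primary structure under the applied loading (downward +):
  point load 138 at a = 1.58: Pa²(3L − a)/(6EI) = 727.5/EI
  clockwise couple 144 at a = 1.9: M₀a(2L − a)/(2EI) = 1040/EI
  δ_0 = 1767/EI
Tip deflection under a unit load at C: L³/(3EI) = 35.72/EI.
The prop prevents deflection at C: R_C = δ_0/δ_{CC} = 1767/35.72 = 49.47 kip.
Moment equilibrium about A: M_A = Σ(load moments about A) − R_C·L = 362 − 49.47×4.75 = 127.1 kip·ft.

M_A = 127.1 kip·ft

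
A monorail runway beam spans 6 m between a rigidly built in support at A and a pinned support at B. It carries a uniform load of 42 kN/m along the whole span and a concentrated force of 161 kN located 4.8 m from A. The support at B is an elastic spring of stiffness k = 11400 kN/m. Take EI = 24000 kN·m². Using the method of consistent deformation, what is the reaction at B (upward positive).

R_B = 201.9 kN

Take the reaction at B as the redundant and release it; the primary structure is a cantilever fixed at A.
Free-end deflection of the primary structure under the applied loading (downward +):
  UDL 42: wL⁴/(8EI) = 6804/EI
  point load 161 at a = 4.8: Pa²(3L − a)/(6EI) = 8161/EI
  δ_0 = 14965/EI
Flexibility coefficient — unit upward force at B: δ_{BB} = L³/(3EI) = 72/EI.
With EI = 24000 kN·m²: δ_0 = 0.62353 m and δ_{BB} = 0.003 m/kN.
Compatibility — the spring shortens by R_B/k under the reaction it provides: δ_0 − R_B·δ_{BB} = R_B/k. With 1/k = 0.000088 m/kN, R_B = δ_0 / (δ_{BB} + 1/k) = 0.62353 / (0.003 + 0.000088) = 201.9 kN.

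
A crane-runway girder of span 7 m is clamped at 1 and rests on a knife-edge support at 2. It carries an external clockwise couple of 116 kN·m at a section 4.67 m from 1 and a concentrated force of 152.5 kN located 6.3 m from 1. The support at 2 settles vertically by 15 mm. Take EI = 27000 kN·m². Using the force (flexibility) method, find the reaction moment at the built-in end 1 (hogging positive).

M_1 = 38.92 kN·m

Release the roller at 2. Primary structure: cantilever fixed at 1.
Free-end deflection of the primary structure under the applied loading (downward +):
  clockwise couple 116 at a = 4.67: M₀a(2L − a)/(2EI) = 2527/EI
  point load 152.5 at a = 6.3: Pa²(3L − a)/(6EI) = 14829/EI
  δ_0 = 17356/EI
Flexibility coefficient — unit upward force at 2: δ_{22} = L³/(3EI) = 114.3/EI.
With EI = 27000 kN·m²: δ_0 = 0.64283 m and δ_{22} = 0.004235 m/kN.
Compatibility — the beam at 2 must follow the support down by 0.015 m: δ_0 − R_2·δ_{22} = 0.015, so R_2 = (0.64283 − 0.015)/0.004235 = 148.3 kN.
Moment equilibrium about 1: M_1 = Σ(load moments about 1) − R_2·L = 1077 − 148.3×7 = 38.92 kN·m.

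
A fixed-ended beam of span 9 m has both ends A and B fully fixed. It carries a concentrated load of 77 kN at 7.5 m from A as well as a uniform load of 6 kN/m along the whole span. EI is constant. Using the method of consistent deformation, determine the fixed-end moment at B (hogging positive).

M_B = 120.7 kN·m

Take the two fixed-end moments M_A, M_B as redundants; the released structure is the simple span AB.
On the primary (simply-supported) span, the end slopes from the loading are:
  at A: point load 77 at a = 7.5: Pab(L + b)/(6LEI) = 168.4/EI
  at B: point load 77 at a = 7.5: Pab(L + a)/(6LEI) = 264.7/EI
  at A: UDL 6: wL³/(24EI) = 182.2/EI
  at B: UDL 6: wL³/(24EI) = 182.2/EI
  θ_A0 = 350.7/EI,  θ_B0 = 446.9/EI
Flexibility coefficients: a unit moment at one end gives L/(3EI) there and L/(6EI) at the far end, so f₁₁ = f₂₂ = 3/EI and f₁₂ = f₂₁ = 1.5/EI.
Compatibility — zero rotation at each built-in end:
  3 M_A + 1.5 M_B = 350.7
  1.5 M_A + 3 M_B = 446.9
Solving the pair gives M_A = 56.54 kN·m and M_B = 120.7 kN·m (hogging).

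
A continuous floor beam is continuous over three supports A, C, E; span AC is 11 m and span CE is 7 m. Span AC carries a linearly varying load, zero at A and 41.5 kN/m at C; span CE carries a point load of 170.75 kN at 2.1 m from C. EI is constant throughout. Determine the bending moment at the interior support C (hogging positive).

M_C = 287.5 kN·m

Take M_C as the redundant. Released structure: two simple spans AC and CE with a hinge at C.
Discontinuity in slope at C on the released structure — sum the simple-span end rotations:
  span AC: triangular load, peak 41.5: w₀L³/(45EI) = 1227/EI
  span CE: point load 170.75 at a = 2.1: Pab(L + b)/(6LEI) = 497.8/EI
  relative rotation θ_0 = (1227 + 497.8)/EI = 1725/EI
A unit hogging moment at C produces rotation L₁/(3EI) + L₂/(3EI) = 6/EI.
Slope continuity at C: θ_0 = M_C·6/EI, so M_C = 1725/6 = 287.5 kN·m (hogging).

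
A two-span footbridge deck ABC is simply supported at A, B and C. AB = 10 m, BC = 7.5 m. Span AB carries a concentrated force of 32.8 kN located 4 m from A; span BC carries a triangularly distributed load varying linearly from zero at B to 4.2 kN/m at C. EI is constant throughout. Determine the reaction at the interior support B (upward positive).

R_B = 27.1 kN

Release continuity at B by inserting a hinge; the redundant is the internal moment M_B. The primary structure is two simply-supported spans AB and BC.
Rotations at B on the released spans (each span's end-slope, ×1/EI):
  span AB: point load 32.8 at a = 4: Pab(L + a)/(6LEI) = 183.7/EI
  span BC: triangular load, peak 4.2: 7w₀L³/(360EI) = 34.45/EI
  relative rotation θ_0 = (183.7 + 34.45)/EI = 218.1/EI
A unit hogging moment at B produces rotation L₁/(3EI) + L₂/(3EI) = 5.833/EI.
Compatibility: M_B·(L₁+L₂)/(3EI) = θ_0, giving M_B = 37.39 kN·m (hogging).
Span AB, ΣM about A with M_B applied at B: R_B^{AB}·10 = 131.2 + 37.39, so R_B^{AB} = 16.86 kN and R_A = 32.8 − 16.86 = 15.94 kN.
Span BC, ΣM about C: R_B^{BC}·7.5 = 39.38 + 37.39, so R_B^{BC} = 10.24 kN and R_C = 15.75 − 10.24 = 5.514 kN.
R_B = 16.86 + 10.24 = 27.1 kN.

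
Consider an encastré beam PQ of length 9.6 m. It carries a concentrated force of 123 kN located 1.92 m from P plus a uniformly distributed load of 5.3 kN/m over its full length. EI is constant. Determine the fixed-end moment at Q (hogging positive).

Take the two fixed-end moments M_P, M_Q as redundants; the released structure is the simple span PQ.
On the primary (simply-supported) span, the end slopes from the loading are:
  at P: point load 123 at a = 1.92: Pab(L + b)/(6LEI) = 544.1/EI
  at Q: point load 123 at a = 1.92: Pab(L + a)/(6LEI) = 362.7/EI
  at P: UDL 5.3: wL³/(24EI) = 195.4/EI
  at Q: UDL 5.3: wL³/(24EI) = 195.4/EI
  θ_P0 = 739.5/EI,  θ_Q0 = 558.1/EI
Flexibility coefficients: a unit moment at one end gives L/(3EI) there and L/(6EI) at the far end, so f₁₁ = f₂₂ = 3.2/EI and f₁₂ = f₂₁ = 1.6/EI.
Compatibility — zero rotation at each built-in end:
  3.2 M_P + 1.6 M_Q = 739.5
  1.6 M_P + 3.2 M_Q = 558.1
Solving the pair gives M_P = 191.8 kN·m and M_Q = 78.49 kN·m (hogging).

M_Q = 78.49 kN·m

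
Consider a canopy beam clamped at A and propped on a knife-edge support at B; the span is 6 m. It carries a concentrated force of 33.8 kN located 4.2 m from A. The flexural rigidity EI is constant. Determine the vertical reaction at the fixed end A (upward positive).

R_A = 14.75 kN

Remove the prop at B; the released (primary) structure is a cantilever built in at A.
Free-end deflection of the primary structure under the applied loading (downward +):
  point load 33.8 at a = 4.2: Pa²(3L − a)/(6EI) = 1371/EI
Flexibility coefficient — unit upward force at B: δ_{BB} = L³/(3EI) = 72/EI.
The prop prevents deflection at B: R_B = δ_0/δ_{BB} = 1371/72 = 19.05 kN.
Vertical equilibrium: R_A = ΣP − R_B = 33.8 − 19.05 = 14.75 kN.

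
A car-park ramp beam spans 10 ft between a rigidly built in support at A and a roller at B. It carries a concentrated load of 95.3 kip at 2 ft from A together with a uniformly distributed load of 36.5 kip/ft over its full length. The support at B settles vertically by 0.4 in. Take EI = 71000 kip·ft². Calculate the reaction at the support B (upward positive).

Choose R_B as the redundant. The primary structure is the cantilever fixed at A.
Downward deflection at the released point B due to the loads:
  point load 95.3 at a = 2: Pa²(3L − a)/(6EI) = 1779/EI
  UDL 36.5: wL⁴/(8EI) = 45625/EI
  δ_0 = 47404/EI
Flexibility coefficient — unit upward force at B: δ_{BB} = L³/(3EI) = 333.3/EI.
With EI = 71000 kip·ft²: δ_0 = 0.66766 ft and δ_{BB} = 0.004695 ft/kip.
Compatibility — the beam at B must follow the support down by 0.03333 ft: δ_0 − R_B·δ_{BB} = 0.03333, so R_B = (0.66766 − 0.03333)/0.004695 = 135.1 kip.

R_B = 135.1 kip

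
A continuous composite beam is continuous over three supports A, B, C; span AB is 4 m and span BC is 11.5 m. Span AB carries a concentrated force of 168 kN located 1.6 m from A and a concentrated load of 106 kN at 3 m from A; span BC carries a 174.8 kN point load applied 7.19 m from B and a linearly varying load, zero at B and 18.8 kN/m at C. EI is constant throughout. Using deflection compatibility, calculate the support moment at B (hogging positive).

Take M_B as the redundant. Released structure: two simple spans AB and BC with a hinge at B.
End slopes at the hinge B, treating each span as simply supported:
  span AB: point load 168 at a = 1.6: Pab(L + a)/(6LEI) = 150.5/EI
  span AB: point load 106 at a = 3: Pab(L + a)/(6LEI) = 92.75/EI
  span BC: point load 174.8 at a = 7.19: Pab(L + b)/(6LEI) = 1241/EI
  span BC: triangular load, peak 18.8: 7w₀L³/(360EI) = 556/EI
  relative rotation θ_0 = (243.3 + 1797)/EI = 2040/EI
A unit hogging moment at B produces rotation L₁/(3EI) + L₂/(3EI) = 5.167/EI.
Compatibility: M_B·(L₁+L₂)/(3EI) = θ_0, giving M_B = 394.9 kN·m (hogging).

M_B = 394.9 kN·m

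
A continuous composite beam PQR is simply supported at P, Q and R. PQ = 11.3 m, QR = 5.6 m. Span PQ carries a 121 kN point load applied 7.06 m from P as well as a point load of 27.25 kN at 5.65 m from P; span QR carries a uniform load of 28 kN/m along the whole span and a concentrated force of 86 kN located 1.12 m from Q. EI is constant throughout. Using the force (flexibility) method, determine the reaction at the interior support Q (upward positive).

R_Q = 309.1 kN

Release continuity at Q by inserting a hinge; the redundant is the internal moment M_Q. The primary structure is two simply-supported spans PQ and QR.
End slopes at the hinge Q, treating each span as simply supported:
  span PQ: point load 121 at a = 7.06: Pab(L + a)/(6LEI) = 980.8/EI
  span PQ: point load 27.25 at a = 5.65: Pab(L + a)/(6LEI) = 217.5/EI
  span QR: UDL 28: wL³/(24EI) = 204.9/EI
  span QR: point load 86 at a = 1.12: Pab(L + b)/(6LEI) = 129.5/EI
  relative rotation θ_0 = (1198 + 334.3)/EI = 1533/EI
A unit hogging moment at Q produces rotation L₁/(3EI) + L₂/(3EI) = 5.633/EI.
Compatibility: M_Q·(L₁+L₂)/(3EI) = θ_0, giving M_Q = 272.1 kN·m (hogging).
Span PQ, ΣM about P with M_Q applied at Q: R_Q^{PQ}·11.3 = 1008 + 272.1, so R_Q^{PQ} = 113.3 kN and R_P = 148.2 − 113.3 = 34.95 kN.
Span QR, ΣM about R: R_Q^{QR}·5.6 = 824.3 + 272.1, so R_Q^{QR} = 195.8 kN and R_R = 242.8 − 195.8 = 47.02 kN.
R_Q = 113.3 + 195.8 = 309.1 kN.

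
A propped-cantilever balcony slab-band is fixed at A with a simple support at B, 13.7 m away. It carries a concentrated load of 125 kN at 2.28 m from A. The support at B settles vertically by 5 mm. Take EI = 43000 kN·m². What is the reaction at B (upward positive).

R_B = 4.654 kN

Take the reaction at B as the redundant and release it; the primary structure is a cantilever fixed at A.
Primary-structure tip deflection at B by superposition:
  point load 125 at a = 2.28: Pa²(3L − a)/(6EI) = 4204/EI
Tip deflection under a unit load at B: L³/(3EI) = 857.1/EI.
With EI = 43000 kN·m²: δ_0 = 0.097772 m and δ_{BB} = 0.019933 m/kN.
Compatibility — the beam at B must follow the support down by 0.005 m: δ_0 − R_B·δ_{BB} = 0.005, so R_B = (0.097772 − 0.005)/0.019933 = 4.654 kN.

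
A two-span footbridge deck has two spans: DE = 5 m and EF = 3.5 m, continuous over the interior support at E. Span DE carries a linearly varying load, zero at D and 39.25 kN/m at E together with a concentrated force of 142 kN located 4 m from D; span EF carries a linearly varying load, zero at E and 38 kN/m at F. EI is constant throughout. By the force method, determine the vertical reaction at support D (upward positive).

R_D = 39.15 kN

Release continuity at E by inserting a hinge; the redundant is the internal moment M_E. The primary structure is two simply-supported spans DE and EF.
Rotations at E on the released spans (each span's end-slope, ×1/EI):
  span DE: triangular load, peak 39.25: w₀L³/(45EI) = 109/EI
  span DE: point load 142 at a = 4: Pab(L + a)/(6LEI) = 170.4/EI
  span EF: triangular load, peak 38: 7w₀L³/(360EI) = 31.68/EI
  relative rotation θ_0 = (279.4 + 31.68)/EI = 311.1/EI
A unit hogging moment at E produces rotation L₁/(3EI) + L₂/(3EI) = 2.833/EI.
Compatibility: M_E·(L₁+L₂)/(3EI) = θ_0, giving M_E = 109.8 kN·m (hogging).
Span DE, ΣM about D with M_E applied at E: R_E^{DE}·5 = 895.1 + 109.8, so R_E^{DE} = 201 kN and R_D = 240.1 − 201 = 39.15 kN.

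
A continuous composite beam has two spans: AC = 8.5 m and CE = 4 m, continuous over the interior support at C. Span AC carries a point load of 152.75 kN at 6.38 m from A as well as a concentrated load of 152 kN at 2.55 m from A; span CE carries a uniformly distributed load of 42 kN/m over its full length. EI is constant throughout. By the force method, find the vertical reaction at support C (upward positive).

Insert a hinge at C; M_C is the redundant, and each span becomes simply supported.
Discontinuity in slope at C on the released structure — sum the simple-span end rotations:
  span AC: point load 152.75 at a = 6.38: Pab(L + a)/(6LEI) = 602.8/EI
  span AC: point load 152 at a = 2.55: Pab(L + a)/(6LEI) = 499.7/EI
  span CE: UDL 42: wL³/(24EI) = 112/EI
  relative rotation θ_0 = (1102 + 112)/EI = 1214/EI
A unit hogging moment at C produces rotation L₁/(3EI) + L₂/(3EI) = 4.167/EI.
Slope continuity at C: θ_0 = M_C·4.167/EI, so M_C = 1214/4.167 = 291.5 kN·m (hogging).
Span AC, ΣM about A with M_C applied at C: R_C^{AC}·8.5 = 1362 + 291.5, so R_C^{AC} = 194.5 kN and R_A = 304.8 − 194.5 = 110.2 kN.
Span CE, ΣM about E: R_C^{CE}·4 = 336 + 291.5, so R_C^{CE} = 156.9 kN and R_E = 168 − 156.9 = 11.13 kN.
R_C = 194.5 + 156.9 = 351.4 kN.

R_C = 351.4 kN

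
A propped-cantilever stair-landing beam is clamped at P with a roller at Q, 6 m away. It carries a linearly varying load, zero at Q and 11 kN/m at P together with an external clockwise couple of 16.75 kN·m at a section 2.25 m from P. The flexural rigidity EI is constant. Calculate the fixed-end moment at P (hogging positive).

M_P = 27.84 kN·m

Choose R_Q as the redundant. The primary structure is the cantilever fixed at P.
Downward deflection at the released point Q due to the loads:
  triangular load, peak 11 at the fixed end: w₀L⁴/(30EI) = 475.2/EI
  clockwise couple 16.75 at a = 2.25: M₀a(2L − a)/(2EI) = 183.7/EI
  δ_0 = 658.9/EI
Tip deflection under a unit load at Q: L³/(3EI) = 72/EI.
Compatibility at Q: δ_0 − R_Q·δ_{QQ} = 0, so R_Q = 658.9/72 = 9.152 kN.
Moment equilibrium about P: M_P = Σ(load moments about P) − R_Q·L = 82.75 − 9.152×6 = 27.84 kN·m.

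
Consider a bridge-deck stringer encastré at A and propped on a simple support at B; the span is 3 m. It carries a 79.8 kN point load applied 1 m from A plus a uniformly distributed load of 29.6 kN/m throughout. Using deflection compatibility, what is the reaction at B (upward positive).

Release the roller at B. Primary structure: cantilever fixed at A.
Free-end deflection of the primary structure under the applied loading (downward +):
  point load 79.8 at a = 1: Pa²(3L − a)/(6EI) = 106.4/EI
  UDL 29.6: wL⁴/(8EI) = 299.7/EI
  δ_0 = 406.1/EI
Tip deflection under a unit load at B: L³/(3EI) = 9/EI.
The prop prevents deflection at B: R_B = δ_0/δ_{BB} = 406.1/9 = 45.12 kN.

R_B = 45.12 kN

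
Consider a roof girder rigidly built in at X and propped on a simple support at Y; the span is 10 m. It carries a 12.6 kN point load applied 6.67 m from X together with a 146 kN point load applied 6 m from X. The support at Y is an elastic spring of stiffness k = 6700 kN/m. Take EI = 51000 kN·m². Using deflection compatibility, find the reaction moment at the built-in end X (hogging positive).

Remove the prop at Y; the released (primary) structure is a cantilever built in at X.
Downward deflection at the released point Y due to the loads:
  point load 12.6 at a = 6.67: Pa²(3L − a)/(6EI) = 2180/EI
  point load 146 at a = 6: Pa²(3L − a)/(6EI) = 21024/EI
  δ_0 = 23204/EI
Tip deflection under a unit load at Y: L³/(3EI) = 333.3/EI.
With EI = 51000 kN·m²: δ_0 = 0.45497 m and δ_{YY} = 0.006536 m/kN.
Compatibility — the spring shortens by R_Y/k under the reaction it provides: δ_0 − R_Y·δ_{YY} = R_Y/k. With 1/k = 0.000149 m/kN, R_Y = δ_0 / (δ_{YY} + 1/k) = 0.45497 / (0.006536 + 0.000149) = 68.06 kN.
Moment equilibrium about X: M_X = Σ(load moments about X) − R_Y·L = 960 − 68.06×10 = 279.5 kN·m.

M_X = 279.5 kN·m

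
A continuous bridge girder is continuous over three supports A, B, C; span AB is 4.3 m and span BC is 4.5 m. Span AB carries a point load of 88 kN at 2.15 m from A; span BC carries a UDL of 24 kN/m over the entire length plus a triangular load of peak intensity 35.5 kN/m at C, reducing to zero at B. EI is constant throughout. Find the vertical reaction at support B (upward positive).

Take M_B as the redundant. Released structure: two simple spans AB and BC with a hinge at B.
Rotations at B on the released spans (each span's end-slope, ×1/EI):
  span AB: point load 88 at a = 2.15: Pab(L + a)/(6LEI) = 101.7/EI
  span BC: UDL 24: wL³/(24EI) = 91.12/EI
  span BC: triangular load, peak 35.5: 7w₀L³/(360EI) = 62.9/EI
  relative rotation θ_0 = (101.7 + 154)/EI = 255.7/EI
A unit hogging moment at B produces rotation L₁/(3EI) + L₂/(3EI) = 2.933/EI.
Slope continuity at B: θ_0 = M_B·2.933/EI, so M_B = 255.7/2.933 = 87.18 kN·m (hogging).
Span AB, ΣM about A with M_B applied at B: R_B^{AB}·4.3 = 189.2 + 87.18, so R_B^{AB} = 64.27 kN and R_A = 88 − 64.27 = 23.73 kN.
Span BC, ΣM about C: R_B^{BC}·4.5 = 362.8 + 87.18, so R_B^{BC} = 100 kN and R_C = 187.9 − 100 = 87.88 kN.
R_B = 64.27 + 100 = 164.3 kN.

R_B = 164.3 kN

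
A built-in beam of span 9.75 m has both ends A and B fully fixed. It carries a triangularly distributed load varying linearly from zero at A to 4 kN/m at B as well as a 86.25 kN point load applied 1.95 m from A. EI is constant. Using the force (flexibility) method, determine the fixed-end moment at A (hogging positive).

M_A = 120.3 kN·m

Release both end moments; the primary structure is a simply-supported span AB with redundants M_A and M_B.
Simple-span end rotations at A and B under the given loads:
  at A: triangular load, peak 4: 7w₀L³/(360EI) = 72.09/EI
  at B: triangular load, peak 4: w₀L³/(45EI) = 82.39/EI
  at A: point load 86.25 at a = 1.95: Pab(L + b)/(6LEI) = 393.6/EI
  at B: point load 86.25 at a = 1.95: Pab(L + a)/(6LEI) = 262.4/EI
  θ_A0 = 465.6/EI,  θ_B0 = 344.8/EI
Flexibility coefficients: a unit moment at one end gives L/(3EI) there and L/(6EI) at the far end, so f₁₁ = f₂₂ = 3.25/EI and f₁₂ = f₂₁ = 1.625/EI.
Compatibility — zero rotation at each built-in end:
  3.25 M_A + 1.625 M_B = 465.6
  1.625 M_A + 3.25 M_B = 344.8
Solving the pair gives M_A = 120.3 kN·m and M_B = 45.92 kN·m (hogging).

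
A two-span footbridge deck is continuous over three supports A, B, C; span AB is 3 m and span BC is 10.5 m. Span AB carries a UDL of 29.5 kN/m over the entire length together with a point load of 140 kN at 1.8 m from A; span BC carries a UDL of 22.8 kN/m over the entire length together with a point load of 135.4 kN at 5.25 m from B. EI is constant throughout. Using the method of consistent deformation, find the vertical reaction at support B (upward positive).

Insert a hinge at B; M_B is the redundant, and each span becomes simply supported.
Discontinuity in slope at B on the released structure — sum the simple-span end rotations:
  span AB: UDL 29.5: wL³/(24EI) = 33.19/EI
  span AB: point load 140 at a = 1.8: Pab(L + a)/(6LEI) = 80.64/EI
  span BC: UDL 22.8: wL³/(24EI) = 1100/EI
  span BC: point load 135.4 at a = 5.25: Pab(L + b)/(6LEI) = 933/EI
  relative rotation θ_0 = (113.8 + 2033)/EI = 2147/EI
A unit hogging moment at B produces rotation L₁/(3EI) + L₂/(3EI) = 4.5/EI.
Compatibility: M_B·(L₁+L₂)/(3EI) = θ_0, giving M_B = 477 kN·m (hogging).
Span AB, ΣM about A with M_B applied at B: R_B^{AB}·3 = 384.8 + 477, so R_B^{AB} = 287.3 kN and R_A = 228.5 − 287.3 = -58.75 kN.
Span BC, ΣM about C: R_B^{BC}·10.5 = 1968 + 477, so R_B^{BC} = 232.8 kN and R_C = 374.8 − 232.8 = 142 kN.
R_B = 287.3 + 232.8 = 520.1 kN.

R_B = 520.1 kN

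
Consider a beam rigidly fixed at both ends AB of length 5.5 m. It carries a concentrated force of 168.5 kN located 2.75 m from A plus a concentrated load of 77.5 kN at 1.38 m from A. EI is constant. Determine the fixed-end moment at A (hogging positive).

Take the two fixed-end moments M_A, M_B as redundants; the released structure is the simple span AB.
Simple-span end rotations at A and B under the given loads:
  at A: point load 168.5 at a = 2.75: Pab(L + b)/(6LEI) = 318.6/EI
  at B: point load 168.5 at a = 2.75: Pab(L + a)/(6LEI) = 318.6/EI
  at A: point load 77.5 at a = 1.38: Pab(L + b)/(6LEI) = 128.5/EI
  at B: point load 77.5 at a = 1.38: Pab(L + a)/(6LEI) = 91.87/EI
  θ_A0 = 447/EI,  θ_B0 = 410.4/EI
Flexibility coefficients: a unit moment at one end gives L/(3EI) there and L/(6EI) at the far end, so f₁₁ = f₂₂ = 1.833/EI and f₁₂ = f₂₁ = 0.9167/EI.
Compatibility — zero rotation at each built-in end:
  1.833 M_A + 0.9167 M_B = 447
  0.9167 M_A + 1.833 M_B = 410.4
Solving the pair gives M_A = 175.9 kN·m and M_B = 135.9 kN·m (hogging).

M_A = 175.9 kN·m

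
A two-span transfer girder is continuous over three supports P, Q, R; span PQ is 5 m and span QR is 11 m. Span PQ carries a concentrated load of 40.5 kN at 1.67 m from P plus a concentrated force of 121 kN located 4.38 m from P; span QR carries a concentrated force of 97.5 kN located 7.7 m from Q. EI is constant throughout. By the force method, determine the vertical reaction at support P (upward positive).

R_P = 16.12 kN

Insert a hinge at Q; M_Q is the redundant, and each span becomes simply supported.
End slopes at the hinge Q, treating each span as simply supported:
  span PQ: point load 40.5 at a = 1.67: Pab(L + a)/(6LEI) = 50.07/EI
  span PQ: point load 121 at a = 4.38: Pab(L + a)/(6LEI) = 102.7/EI
  span QR: point load 97.5 at a = 7.7: Pab(L + b)/(6LEI) = 536.8/EI
  relative rotation θ_0 = (152.8 + 536.8)/EI = 689.6/EI
A unit hogging moment at Q produces rotation L₁/(3EI) + L₂/(3EI) = 5.333/EI.
Compatibility: M_Q·(L₁+L₂)/(3EI) = θ_0, giving M_Q = 129.3 kN·m (hogging).
Span PQ, ΣM about P with M_Q applied at Q: R_Q^{PQ}·5 = 597.6 + 129.3, so R_Q^{PQ} = 145.4 kN and R_P = 161.5 − 145.4 = 16.12 kN.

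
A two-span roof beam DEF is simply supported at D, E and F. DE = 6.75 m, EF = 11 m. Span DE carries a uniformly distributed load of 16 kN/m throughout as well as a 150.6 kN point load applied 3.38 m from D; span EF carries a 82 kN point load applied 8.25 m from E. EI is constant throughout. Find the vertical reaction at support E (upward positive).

R_E = 191.2 kN

Take M_E as the redundant. Released structure: two simple spans DE and EF with a hinge at E.
Discontinuity in slope at E on the released structure — sum the simple-span end rotations:
  span DE: UDL 16: wL³/(24EI) = 205/EI
  span DE: point load 150.6 at a = 3.38: Pab(L + a)/(6LEI) = 429.1/EI
  span EF: point load 82 at a = 8.25: Pab(L + b)/(6LEI) = 387.6/EI
  relative rotation θ_0 = (634.1 + 387.6)/EI = 1022/EI
A unit hogging moment at E produces rotation L₁/(3EI) + L₂/(3EI) = 5.917/EI.
Compatibility: M_E·(L₁+L₂)/(3EI) = θ_0, giving M_E = 172.7 kN·m (hogging).
Span DE, ΣM about D with M_E applied at E: R_E^{DE}·6.75 = 873.5 + 172.7, so R_E^{DE} = 155 kN and R_D = 258.6 − 155 = 103.6 kN.
Span EF, ΣM about F: R_E^{EF}·11 = 225.5 + 172.7, so R_E^{EF} = 36.2 kN and R_F = 82 − 36.2 = 45.8 kN.
R_E = 155 + 36.2 = 191.2 kN.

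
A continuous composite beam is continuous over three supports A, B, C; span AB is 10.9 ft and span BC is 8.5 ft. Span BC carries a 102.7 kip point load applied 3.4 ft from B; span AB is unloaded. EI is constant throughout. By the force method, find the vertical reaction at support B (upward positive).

R_B = 77 kip

Release continuity at B by inserting a hinge; the redundant is the internal moment M_B. The primary structure is two simply-supported spans AB and BC.
Discontinuity in slope at B on the released structure — sum the simple-span end rotations:
  span BC: point load 102.7 at a = 3.4: Pab(L + b)/(6LEI) = 474.9/EI
  relative rotation θ_0 = (0 + 474.9)/EI = 474.9/EI
A unit hogging moment at B produces rotation L₁/(3EI) + L₂/(3EI) = 6.467/EI.
Compatibility: M_B·(L₁+L₂)/(3EI) = θ_0, giving M_B = 73.44 kip·ft (hogging).
Span AB, ΣM about A with M_B applied at B: R_B^{AB}·10.9 = 0 + 73.44, so R_B^{AB} = 6.737 kip and R_A = 0 − 6.737 = -6.737 kip.
Span BC, ΣM about C: R_B^{BC}·8.5 = 523.8 + 73.44, so R_B^{BC} = 70.26 kip and R_C = 102.7 − 70.26 = 32.44 kip.
R_B = 6.737 + 70.26 = 77 kip.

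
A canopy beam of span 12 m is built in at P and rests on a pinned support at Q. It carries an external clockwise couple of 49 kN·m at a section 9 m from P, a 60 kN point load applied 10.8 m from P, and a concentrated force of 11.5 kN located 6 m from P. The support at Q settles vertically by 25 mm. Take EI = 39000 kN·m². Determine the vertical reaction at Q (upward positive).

Choose R_Q as the redundant. The primary structure is the cantilever fixed at P.
Deflection at Q on the released cantilever, summing each load's contribution:
  clockwise couple 49 at a = 9: M₀a(2L − a)/(2EI) = 3308/EI
  point load 60 at a = 10.8: Pa²(3L − a)/(6EI) = 29393/EI
  point load 11.5 at a = 6: Pa²(3L − a)/(6EI) = 2070/EI
  δ_0 = 34771/EI
Flexibility coefficient — unit upward force at Q: δ_{QQ} = L³/(3EI) = 576/EI.
With EI = 39000 kN·m²: δ_0 = 0.89156 m and δ_{QQ} = 0.014769 m/kN.
Compatibility — the beam at Q must follow the support down by 0.025 m: δ_0 − R_Q·δ_{QQ} = 0.025, so R_Q = (0.89156 − 0.025)/0.014769 = 58.67 kN.

R_Q = 58.67 kN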